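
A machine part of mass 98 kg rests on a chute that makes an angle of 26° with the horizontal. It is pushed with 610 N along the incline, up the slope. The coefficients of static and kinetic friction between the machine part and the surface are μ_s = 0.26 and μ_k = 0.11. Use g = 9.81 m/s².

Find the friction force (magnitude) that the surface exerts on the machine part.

f ≈ 189 N (down the incline)

Perpendicular to the surface, N = m g cos θ = 98·9.81·cos 26° = 864.1 N.
Parallel to the incline, ΣF = 0 gives f = m g sin θ − P = 421.4 − 610 = -188.6 N (up-slope positive).
Static friction can supply at most μ_s N = 224.7 N.
Since |-188.6| ≤ 224.7 N, static friction is sufficient; f equals the required value, not μ_s N.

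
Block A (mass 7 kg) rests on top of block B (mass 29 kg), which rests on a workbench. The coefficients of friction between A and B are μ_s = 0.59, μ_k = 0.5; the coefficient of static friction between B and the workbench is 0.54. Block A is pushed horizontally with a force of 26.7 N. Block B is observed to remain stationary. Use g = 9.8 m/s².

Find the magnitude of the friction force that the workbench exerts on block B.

f ≈ 26.7 N

The normal force B exerts on A is simply A's weight, N₁ = 68.6 N.
Maximum static friction on A from B: μ_s N₁ = 0.59×68.6 = 40.47 N.
P = 26.7 N is within that limit, so A and B move together (both at rest); the A–B friction is simply f₁ = P = 26.7 N.
By Newton's third law B feels 26.7 N forward from A. With B stationary, the floor's static friction on B balances it: f₂ = 26.7 N (well within μ_s(m_A+m_B)g = 190.5 N).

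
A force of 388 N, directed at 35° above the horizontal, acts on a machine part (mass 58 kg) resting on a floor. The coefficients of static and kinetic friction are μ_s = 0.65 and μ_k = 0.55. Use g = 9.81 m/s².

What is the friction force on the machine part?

f ≈ 191 N

The vertical component of P reduces the normal force: N = m g − P sin α = 569 − 222.5 = 346.4 N.
For equilibrium, f = P cos α = 388×cos 35° = 317.8 N.
μ_s N = 0.65 × 346.4 = 225.2 N.
The required friction exceeds μ_s N, so the machine part moves and f = μ_k N = 191 N.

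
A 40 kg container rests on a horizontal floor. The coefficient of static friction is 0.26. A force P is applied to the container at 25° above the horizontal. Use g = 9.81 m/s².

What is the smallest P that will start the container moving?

P ≈ 100 N

N = m g − P sin α (the pull lifts the container).
At impending slip, P cos α = μ_s N = μ_s (m g − P sin α).
Solving: P (cos α + μ_s sin α) = μ_s m g → P = 0.26×392/(cos 25° + 0.26 sin 25°) = 102/1.016 = 100 N.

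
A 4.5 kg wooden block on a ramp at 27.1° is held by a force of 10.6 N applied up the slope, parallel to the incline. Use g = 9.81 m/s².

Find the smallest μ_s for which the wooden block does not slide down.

N = m g cos θ = 39.3 N.
Friction must make up the shortfall along the incline: f = m g sin θ − P = 20.11 − 10.6 = 9.51 N.
At the threshold f = μ_s N, so μ_s,min = 9.51/39.3 = 0.242.

μ_s,min ≈ 0.242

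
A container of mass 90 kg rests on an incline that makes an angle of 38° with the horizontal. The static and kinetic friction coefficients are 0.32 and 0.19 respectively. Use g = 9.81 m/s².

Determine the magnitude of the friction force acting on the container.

Normal force: N = m g cos θ = 90 × 9.81 × cos 38° = 695.7 N.
Along the slope the weight component is m g sin θ = 543.6 N; friction must supply exactly this, acting up-slope.
Maximum static friction available: μ_s N = 0.32 × 695.7 = 222.6 N.
|543.6| exceeds 222.6 N, so the container slips down-slope; friction is kinetic, f = μ_k N = 0.19×695.7 = 132 N.

f ≈ 132 N (up the incline)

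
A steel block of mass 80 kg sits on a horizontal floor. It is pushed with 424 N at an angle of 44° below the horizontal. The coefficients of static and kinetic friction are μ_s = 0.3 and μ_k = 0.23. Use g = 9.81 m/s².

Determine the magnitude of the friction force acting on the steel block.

The vertical component of P adds to the normal force: N = m g + P sin α = 784.8 + 294.5 = 1079 N.
The horizontal driving force is P cos α = 305 N, so equilibrium needs friction f = 305 N.
μ_s N = 0.3 × 1079 = 323.8 N.
Since 305 N does not exceed the limit, the steel block stays at rest and f = 305 N.

f ≈ 305 N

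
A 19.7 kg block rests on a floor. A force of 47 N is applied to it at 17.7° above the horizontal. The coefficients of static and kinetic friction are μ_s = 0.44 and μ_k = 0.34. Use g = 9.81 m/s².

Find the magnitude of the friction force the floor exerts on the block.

N = m g − P sin α = 193.3 − 47×sin 17.7° = 179 N.
Horizontally, friction must balance P cos α = 44.78 N.
The static-friction limit is μ_s N = 78.75 N.
44.78 ≤ 78.75 N → static; friction equals the required 44.8 N.

f ≈ 44.8 N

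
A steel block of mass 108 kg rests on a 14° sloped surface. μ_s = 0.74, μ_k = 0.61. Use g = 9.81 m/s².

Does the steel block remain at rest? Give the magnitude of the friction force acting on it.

N = m g cos θ = 1030 N.
Down-slope weight component: m g sin θ = 256 N.
μ_s N = 761 N.
256 ≤ 761 N, so it stays put; friction = 256 N.

f ≈ 256 N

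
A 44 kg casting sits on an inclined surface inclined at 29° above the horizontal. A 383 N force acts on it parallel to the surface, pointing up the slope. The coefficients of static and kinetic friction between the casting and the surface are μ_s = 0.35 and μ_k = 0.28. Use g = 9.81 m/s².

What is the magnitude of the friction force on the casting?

Normal force: N = m g cos θ = 44 × 9.81 × cos 29° = 377.5 N.
For equilibrium along the incline the friction force must supply f = m g sin θ − P = 209.3 − 383 = -173.7 N (positive meaning up-slope).
The static-friction ceiling is μ_s N = 0.35 × 377.5 = 132.1 N.
Since |-173.7| > 132.1 N, static friction cannot hold it; the casting slides up the incline and kinetic friction applies: f = μ_k N = 0.28 × 377.5 = 106 N.

f ≈ 106 N (down the incline)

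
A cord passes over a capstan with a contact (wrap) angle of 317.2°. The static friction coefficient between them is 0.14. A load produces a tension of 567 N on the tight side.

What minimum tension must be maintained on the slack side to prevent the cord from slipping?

T_min ≈ 261 N

Capstan equation at impending slip: T_tight/T_slack = e^{μβ}.
β = 317.2° = 5.536 rad; e^{μβ} = e^{0.14×5.536} = 2.171.
T_slack = T_tight / e^{μβ} = 567 / 2.171 = 261 N.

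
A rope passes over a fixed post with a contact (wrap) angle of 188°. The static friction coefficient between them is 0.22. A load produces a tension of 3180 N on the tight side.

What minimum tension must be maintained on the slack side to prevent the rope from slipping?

T_min ≈ 1540 N

Capstan equation at impending slip: T_tight/T_slack = e^{μβ}.
β = 188° = 3.281 rad; e^{μβ} = e^{0.22×3.281} = 2.058.
T_slack = T_tight / e^{μβ} = 3180 / 2.058 = 1540 N.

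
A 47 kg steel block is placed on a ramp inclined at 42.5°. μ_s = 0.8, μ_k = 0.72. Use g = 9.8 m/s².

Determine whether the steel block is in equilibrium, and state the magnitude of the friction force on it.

f ≈ 245 N

N = m g cos θ = 340 N.
Down-slope weight component: m g sin θ = 311 N.
μ_s N = 272 N.
311 > 272 N, so it slides; kinetic friction f = μ_k N = 0.72×340 = 245 N.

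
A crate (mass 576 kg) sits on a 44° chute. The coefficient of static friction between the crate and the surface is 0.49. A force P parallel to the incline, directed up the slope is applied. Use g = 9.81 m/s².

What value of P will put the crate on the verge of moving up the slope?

At impending motion up the slope, friction acts down-slope at its limit: f = μ_s N.
P is parallel to the surface, so N = m g cos θ = 4060 N.
Along the incline: P = m g sin θ + μ_s N = 3930 + 0.49×4060 = 5920 N.

P ≈ 5920 N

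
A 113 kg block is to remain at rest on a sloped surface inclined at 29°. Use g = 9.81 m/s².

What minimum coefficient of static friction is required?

At the slip threshold m g sin θ = μ_s m g cos θ, so μ_s,min = tan θ.
μ_s,min = tan 29° = 0.554.

μ_s,min ≈ 0.554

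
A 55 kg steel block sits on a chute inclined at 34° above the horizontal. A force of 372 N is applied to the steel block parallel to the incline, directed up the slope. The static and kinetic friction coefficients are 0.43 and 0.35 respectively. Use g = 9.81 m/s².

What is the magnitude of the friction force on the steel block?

f ≈ 70.3 N (down the incline)

The normal reaction is N = m g cos θ = 447.3 N.
Parallel to the incline, ΣF = 0 gives f = m g sin θ − P = 301.7 − 372 = -70.29 N (up-slope positive).
The static-friction ceiling is μ_s N = 0.43 × 447.3 = 192.3 N.
Since |-70.29| ≤ 192.3 N, static friction is sufficient; f equals the required value, not μ_s N.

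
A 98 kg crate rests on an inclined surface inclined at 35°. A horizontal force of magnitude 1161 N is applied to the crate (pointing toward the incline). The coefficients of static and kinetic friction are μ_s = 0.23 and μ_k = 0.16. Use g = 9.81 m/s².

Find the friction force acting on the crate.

f ≈ 233 N (down the incline)

Normal direction: N = m g cos θ + P sin θ = 1453 N.
Along the incline, the net driving force (taking up-slope positive) is P cos θ − m g sin θ = 951 − 551.4 = 399.6 N, so equilibrium requires friction f = -399.6 N (down-slope).
The limit of static friction is μ_s N = 334.3 N.
The required 399.6 N exceeds the static limit, so the crate slides up-slope and f = μ_k N = 0.16×1453 = 233 N.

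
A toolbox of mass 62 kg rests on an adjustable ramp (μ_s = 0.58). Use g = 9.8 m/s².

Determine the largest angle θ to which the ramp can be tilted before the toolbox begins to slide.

At the slip threshold, m g sin θ = μ_s · m g cos θ, so tan θ = μ_s.
θ_max = arctan(0.58) = 30.1°.

θ_max ≈ 30.1°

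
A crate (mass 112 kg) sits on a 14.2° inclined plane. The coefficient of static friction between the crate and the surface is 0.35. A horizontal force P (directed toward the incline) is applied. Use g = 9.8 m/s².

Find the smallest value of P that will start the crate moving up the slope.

At impending motion up the slope, friction acts down-slope at its limit: f = μ_s N.
Perpendicular to the incline: N = m g cos θ + P sin θ.
Along the incline: P cos θ = m g sin θ + μ_s N = m g sin θ + μ_s (m g cos θ + P sin θ).
Solving, P (cos θ − μ_s sin θ) = m g (sin θ + μ_s cos θ), so P = 112×9.8×(sin 14.2° + 0.35 cos 14.2°)/(cos 14.2° − 0.35 sin 14.2°) = 1100×0.5846/0.8836 = 726 N.

P ≈ 726 N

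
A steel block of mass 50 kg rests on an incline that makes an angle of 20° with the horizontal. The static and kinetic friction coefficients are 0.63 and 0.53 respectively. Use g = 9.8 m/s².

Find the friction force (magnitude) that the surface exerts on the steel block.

f ≈ 168 N (up the incline)

Normal force: N = m g cos θ = 50 × 9.8 × cos 20° = 460.4 N.
Along the slope the weight component is m g sin θ = 167.6 N; friction must supply exactly this, acting up-slope.
The static-friction ceiling is μ_s N = 0.63 × 460.4 = 290.1 N.
Since |167.6| ≤ 290.1 N, the steel block remains in static equilibrium and friction takes exactly the required value.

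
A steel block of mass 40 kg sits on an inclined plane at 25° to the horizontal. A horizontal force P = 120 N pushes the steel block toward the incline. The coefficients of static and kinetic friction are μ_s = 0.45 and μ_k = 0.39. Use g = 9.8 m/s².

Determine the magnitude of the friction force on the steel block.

f ≈ 56.9 N (up the incline)

Normal direction: N = m g cos θ + P sin θ = 406 N.
Along the incline, the net driving force (taking up-slope positive) is P cos θ − m g sin θ = 108.8 − 165.7 = -56.91 N, so equilibrium requires friction f = 56.91 N (up-slope).
Maximum static friction: μ_s N = 0.45 × 406 = 182.7 N.
Since 56.91 N is within the 182.7 N limit, the steel block stays put and friction is exactly 56.9 N.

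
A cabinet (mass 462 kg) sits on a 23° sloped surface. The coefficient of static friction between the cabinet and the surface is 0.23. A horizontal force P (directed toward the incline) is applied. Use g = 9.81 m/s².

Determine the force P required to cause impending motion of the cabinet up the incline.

At impending motion up the slope, friction acts down-slope at its limit: f = μ_s N.
Perpendicular to the incline: N = m g cos θ + P sin θ.
Along the incline: P cos θ = m g sin θ + μ_s N = m g sin θ + μ_s (m g cos θ + P sin θ).
Solving, P (cos θ − μ_s sin θ) = m g (sin θ + μ_s cos θ), so P = 462×9.81×(sin 23° + 0.23 cos 23°)/(cos 23° − 0.23 sin 23°) = 4530×0.6024/0.8306 = 3290 N.

P ≈ 3290 N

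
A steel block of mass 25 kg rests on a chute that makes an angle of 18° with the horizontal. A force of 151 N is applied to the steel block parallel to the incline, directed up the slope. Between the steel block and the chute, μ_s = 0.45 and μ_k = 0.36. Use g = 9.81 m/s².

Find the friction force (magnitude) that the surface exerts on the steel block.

f ≈ 75.2 N (down the incline)

The normal reaction is N = m g cos θ = 233.2 N.
Parallel to the incline, ΣF = 0 gives f = m g sin θ − P = 75.79 − 151 = -75.21 N (up-slope positive).
Maximum static friction available: μ_s N = 0.45 × 233.2 = 105 N.
Since |-75.21| ≤ 105 N, static friction is sufficient; f equals the required value, not μ_s N.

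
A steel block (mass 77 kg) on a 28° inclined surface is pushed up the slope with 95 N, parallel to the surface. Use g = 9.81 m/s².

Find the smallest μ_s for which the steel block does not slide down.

μ_s,min ≈ 0.389

N = m g cos θ = 667 N.
Friction must make up the shortfall along the incline: f = m g sin θ − P = 354.6 − 95 = 259.6 N.
At the threshold f = μ_s N, so μ_s,min = 259.6/667 = 0.389.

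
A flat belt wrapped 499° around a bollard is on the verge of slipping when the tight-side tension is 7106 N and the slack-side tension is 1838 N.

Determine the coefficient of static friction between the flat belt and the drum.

T₂/T₁ = e^{μβ} → μ = ln(T₂/T₁)/β.
β = 499° = 8.709 rad.
μ = ln(7106/1838)/8.709 = ln(3.866)/8.709 = 0.155.

μ ≈ 0.155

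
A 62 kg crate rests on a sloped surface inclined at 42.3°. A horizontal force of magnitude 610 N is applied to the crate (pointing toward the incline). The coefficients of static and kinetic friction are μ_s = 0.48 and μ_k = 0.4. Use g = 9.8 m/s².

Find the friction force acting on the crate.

f ≈ 42.3 N (down the incline)

The horizontal push has a component P sin θ into the surface, so N = m g cos θ + P sin θ = 449.4 + 410.5 = 859.9 N.
Parallel to the incline: P cos θ − m g sin θ = 451.2 − 408.9 = 42.25 N; the friction needed to balance this is 42.25 N acting down the slope.
Maximum static friction: μ_s N = 0.48 × 859.9 = 412.8 N.
|f_req| = 42.25 ≤ 412.8 N → the crate is in equilibrium; friction equals the required value.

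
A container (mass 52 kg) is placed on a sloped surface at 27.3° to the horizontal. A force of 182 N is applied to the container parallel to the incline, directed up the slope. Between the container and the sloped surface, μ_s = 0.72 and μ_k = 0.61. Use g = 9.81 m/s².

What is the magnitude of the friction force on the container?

Perpendicular to the surface, N = m g cos θ = 52·9.81·cos 27.3° = 453.3 N.
For equilibrium along the incline the friction force must supply f = m g sin θ − P = 234 − 182 = 51.97 N (positive meaning up-slope).
Static friction can supply at most μ_s N = 326.4 N.
Since |51.97| ≤ 326.4 N, the container remains in static equilibrium and friction takes exactly the required value.

f ≈ 52 N (up the incline)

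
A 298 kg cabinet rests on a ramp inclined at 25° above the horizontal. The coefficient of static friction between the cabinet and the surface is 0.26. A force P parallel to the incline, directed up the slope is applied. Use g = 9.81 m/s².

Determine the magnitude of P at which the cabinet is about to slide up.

P ≈ 1920 N

At impending motion up the slope, friction acts down-slope at its limit: f = μ_s N.
P is parallel to the surface, so N = m g cos θ = 2650 N.
Along the incline: P = m g sin θ + μ_s N = 1240 + 0.26×2650 = 1920 N.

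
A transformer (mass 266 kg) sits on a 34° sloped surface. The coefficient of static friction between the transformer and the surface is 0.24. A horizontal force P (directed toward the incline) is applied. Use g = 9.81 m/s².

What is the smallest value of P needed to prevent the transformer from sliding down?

P_min ≈ 976 N

The transformer tends to slide down (tan θ > μ_s), so at the point of impending slip friction acts up-slope at its limit: f = μ_s N.
Perpendicular to the incline: N = m g cos θ + P sin θ.
Along the incline: P cos θ + μ_s N = m g sin θ, i.e. P cos θ + μ_s (m g cos θ + P sin θ) = m g sin θ.
Solving, P (cos θ + μ_s sin θ) = m g (sin θ − μ_s cos θ), so P = 2610×0.3602/0.9632 = 976 N.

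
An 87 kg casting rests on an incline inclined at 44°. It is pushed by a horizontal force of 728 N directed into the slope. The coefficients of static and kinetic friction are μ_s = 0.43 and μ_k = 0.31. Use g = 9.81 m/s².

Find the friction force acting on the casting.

f ≈ 69.2 N (up the incline)

Resolve perpendicular to the incline: N = m g cos θ + P sin θ = 87×9.81×cos 44° + 728×sin 44° = 1120 N.
Along the incline, the net driving force (taking up-slope positive) is P cos θ − m g sin θ = 523.7 − 592.9 = -69.19 N, so equilibrium requires friction f = 69.19 N (up-slope).
Maximum static friction: μ_s N = 0.43 × 1120 = 481.4 N.
Since 69.19 N is within the 481.4 N limit, the casting stays put and friction is exactly 69.2 N.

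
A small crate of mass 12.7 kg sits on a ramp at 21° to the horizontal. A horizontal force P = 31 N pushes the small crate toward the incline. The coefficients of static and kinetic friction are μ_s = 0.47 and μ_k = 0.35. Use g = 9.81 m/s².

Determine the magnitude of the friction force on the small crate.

The horizontal push has a component P sin θ into the surface, so N = m g cos θ + P sin θ = 116.3 + 11.11 = 127.4 N.
Parallel to the incline: P cos θ − m g sin θ = 28.94 − 44.65 = -15.71 N; the friction needed to balance this is 15.71 N acting up the slope.
Maximum static friction: μ_s N = 0.47 × 127.4 = 59.89 N.
|f_req| = 15.71 ≤ 59.89 N → the small crate is in equilibrium; friction equals the required value.

f ≈ 15.7 N (up the incline)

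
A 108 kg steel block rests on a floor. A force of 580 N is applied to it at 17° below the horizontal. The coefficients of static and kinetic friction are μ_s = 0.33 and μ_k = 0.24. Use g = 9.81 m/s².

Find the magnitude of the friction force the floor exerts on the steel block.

The vertical component of P adds to the normal force: N = m g + P sin α = 1059 + 169.6 = 1229 N.
For equilibrium, f = P cos α = 580×cos 17° = 554.7 N.
The static-friction limit is μ_s N = 405.6 N.
The required friction exceeds μ_s N, so the steel block moves and f = μ_k N = 295 N.

f ≈ 295 N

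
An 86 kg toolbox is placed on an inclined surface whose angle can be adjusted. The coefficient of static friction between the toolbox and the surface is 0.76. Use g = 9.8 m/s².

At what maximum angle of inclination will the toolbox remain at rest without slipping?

θ_max ≈ 37.2°

At the slip threshold, m g sin θ = μ_s · m g cos θ, so tan θ = μ_s.
θ_max = arctan(0.76) = 37.2°.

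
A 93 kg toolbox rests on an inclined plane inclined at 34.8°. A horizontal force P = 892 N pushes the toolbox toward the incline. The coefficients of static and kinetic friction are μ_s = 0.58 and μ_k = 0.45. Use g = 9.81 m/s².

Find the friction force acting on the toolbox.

The horizontal push has a component P sin θ into the surface, so N = m g cos θ + P sin θ = 749.2 + 509.1 = 1258 N.
Along the incline, the net driving force (taking up-slope positive) is P cos θ − m g sin θ = 732.5 − 520.7 = 211.8 N, so equilibrium requires friction f = -211.8 N (down-slope).
The limit of static friction is μ_s N = 729.8 N.
|f_req| = 211.8 ≤ 729.8 N → the toolbox is in equilibrium; friction equals the required value.

f ≈ 212 N (down the incline)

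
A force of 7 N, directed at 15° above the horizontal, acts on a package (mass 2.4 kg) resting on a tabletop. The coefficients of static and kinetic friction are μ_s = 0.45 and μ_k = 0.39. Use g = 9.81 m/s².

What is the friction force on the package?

Vertical equilibrium gives N = m g − P sin α = 21.73 N.
For equilibrium, f = P cos α = 7×cos 15° = 6.761 N.
The static-friction limit is μ_s N = 9.78 N.
Since 6.761 N does not exceed the limit, the package stays at rest and f = 6.76 N.

f ≈ 6.76 N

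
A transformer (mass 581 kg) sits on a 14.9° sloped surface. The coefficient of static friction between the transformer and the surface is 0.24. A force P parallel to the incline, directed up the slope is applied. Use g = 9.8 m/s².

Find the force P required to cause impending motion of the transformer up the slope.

At impending motion up the slope, friction acts down-slope at its limit: f = μ_s N.
P is parallel to the surface, so N = m g cos θ = 5500 N.
Along the incline: P = m g sin θ + μ_s N = 1460 + 0.24×5500 = 2780 N.

P ≈ 2780 N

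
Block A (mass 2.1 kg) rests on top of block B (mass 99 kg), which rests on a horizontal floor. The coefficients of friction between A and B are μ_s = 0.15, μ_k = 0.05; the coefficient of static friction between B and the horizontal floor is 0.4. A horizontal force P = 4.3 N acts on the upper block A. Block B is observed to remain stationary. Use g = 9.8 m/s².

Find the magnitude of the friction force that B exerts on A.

f ≈ 1.03 N

Normal force at the A–B interface: N₁ = m_A g = 20.58 N.
So the A–B interface can sustain at most μ_s N₁ = 3.087 N of static friction.
P = 4.3 N exceeds that limit, so A slips over B and the interface friction becomes kinetic: f₁ = μ_k N₁ = 0.05×20.58 = 1.03 N.
B experiences an equal 1.03 N forward from A (third law). B is in equilibrium, so the floor supplies f₂ = 1.03 N of static friction (limit μ_s(m_A+m_B)g = 396.3 N, not exceeded).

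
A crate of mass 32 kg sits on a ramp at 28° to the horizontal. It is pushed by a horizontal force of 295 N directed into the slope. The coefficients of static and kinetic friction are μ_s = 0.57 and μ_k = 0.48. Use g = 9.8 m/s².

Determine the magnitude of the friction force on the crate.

f ≈ 113 N (down the incline)

Resolve perpendicular to the incline: N = m g cos θ + P sin θ = 32×9.8×cos 28° + 295×sin 28° = 415.4 N.
Parallel to the incline: P cos θ − m g sin θ = 260.5 − 147.2 = 113.2 N; the friction needed to balance this is 113.2 N acting down the slope.
Maximum static friction: μ_s N = 0.57 × 415.4 = 236.8 N.
Since 113.2 N is within the 236.8 N limit, the crate stays put and friction is exactly 113 N.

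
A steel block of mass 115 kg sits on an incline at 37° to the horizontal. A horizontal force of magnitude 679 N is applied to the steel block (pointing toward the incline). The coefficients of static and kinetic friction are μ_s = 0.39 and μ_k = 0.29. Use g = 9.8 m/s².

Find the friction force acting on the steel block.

f ≈ 136 N (up the incline)

The horizontal push has a component P sin θ into the surface, so N = m g cos θ + P sin θ = 900.1 + 408.6 = 1309 N.
Parallel to the incline: P cos θ − m g sin θ = 542.3 − 678.2 = -136 N; the friction needed to balance this is 136 N acting up the slope.
The limit of static friction is μ_s N = 510.4 N.
|f_req| = 136 ≤ 510.4 N → the steel block is in equilibrium; friction equals the required value.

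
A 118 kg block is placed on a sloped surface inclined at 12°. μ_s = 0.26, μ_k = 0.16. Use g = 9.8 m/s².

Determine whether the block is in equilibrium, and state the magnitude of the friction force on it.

N = m g cos θ = 1130 N.
Down-slope weight component: m g sin θ = 240 N.
μ_s N = 294 N.
240 ≤ 294 N, so it stays put; friction = 240 N.

f ≈ 240 N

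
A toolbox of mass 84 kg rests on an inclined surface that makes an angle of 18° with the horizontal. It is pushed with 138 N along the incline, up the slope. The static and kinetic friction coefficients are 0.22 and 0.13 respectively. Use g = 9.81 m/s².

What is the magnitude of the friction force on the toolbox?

Perpendicular to the surface, N = m g cos θ = 84·9.81·cos 18° = 783.7 N.
For equilibrium along the incline the friction force must supply f = m g sin θ − P = 254.6 − 138 = 116.6 N (positive meaning up-slope).
The static-friction ceiling is μ_s N = 0.22 × 783.7 = 172.4 N.
Since |116.6| ≤ 172.4 N, the toolbox remains in static equilibrium and friction takes exactly the required value.

f ≈ 117 N (up the incline)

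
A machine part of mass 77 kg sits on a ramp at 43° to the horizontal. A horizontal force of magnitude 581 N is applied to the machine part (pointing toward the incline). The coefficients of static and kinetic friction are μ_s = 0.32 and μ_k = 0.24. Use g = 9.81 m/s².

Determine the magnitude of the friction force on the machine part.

The horizontal push has a component P sin θ into the surface, so N = m g cos θ + P sin θ = 552.4 + 396.2 = 948.7 N.
Parallel to the incline: P cos θ − m g sin θ = 424.9 − 515.2 = -90.24 N; the friction needed to balance this is 90.24 N acting up the slope.
The limit of static friction is μ_s N = 303.6 N.
Since 90.24 N is within the 303.6 N limit, the machine part stays put and friction is exactly 90.2 N.

f ≈ 90.2 N (up the incline)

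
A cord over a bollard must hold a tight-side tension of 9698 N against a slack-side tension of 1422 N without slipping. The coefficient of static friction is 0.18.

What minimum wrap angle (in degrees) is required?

β_min ≈ 611°

T₂/T₁ = e^{μβ} → β = ln(T₂/T₁)/μ.
β = ln(9698/1422)/0.18 = 1.92/0.18 = 10.67 rad.
In degrees: β = 10.67 × 180/π = 611°.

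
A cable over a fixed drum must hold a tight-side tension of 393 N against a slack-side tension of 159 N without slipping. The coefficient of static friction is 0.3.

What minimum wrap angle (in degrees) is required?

T₂/T₁ = e^{μβ} → β = ln(T₂/T₁)/μ.
β = ln(393/159)/0.3 = 0.9049/0.3 = 3.016 rad.
In degrees: β = 3.016 × 180/π = 173°.

β_min ≈ 173°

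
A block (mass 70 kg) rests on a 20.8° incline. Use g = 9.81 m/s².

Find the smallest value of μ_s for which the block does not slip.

At the slip threshold m g sin θ = μ_s m g cos θ, so μ_s,min = tan θ.
μ_s,min = tan 20.8° = 0.38.

μ_s,min ≈ 0.38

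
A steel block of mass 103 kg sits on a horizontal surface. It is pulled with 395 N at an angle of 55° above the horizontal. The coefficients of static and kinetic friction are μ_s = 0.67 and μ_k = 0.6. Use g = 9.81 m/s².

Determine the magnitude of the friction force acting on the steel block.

The vertical component of P reduces the normal force: N = m g − P sin α = 1010 − 323.6 = 686.9 N.
Horizontally, friction must balance P cos α = 226.6 N.
The static-friction limit is μ_s N = 460.2 N.
Since 226.6 N does not exceed the limit, the steel block stays at rest and f = 227 N.

f ≈ 227 N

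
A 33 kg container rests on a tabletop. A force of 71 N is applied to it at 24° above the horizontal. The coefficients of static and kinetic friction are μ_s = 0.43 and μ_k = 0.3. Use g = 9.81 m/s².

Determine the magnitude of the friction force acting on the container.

The vertical component of P reduces the normal force: N = m g − P sin α = 323.7 − 28.88 = 294.9 N.
For equilibrium, f = P cos α = 71×cos 24° = 64.86 N.
The static-friction limit is μ_s N = 126.8 N.
Since 64.86 N does not exceed the limit, the container stays at rest and f = 64.9 N.

f ≈ 64.9 N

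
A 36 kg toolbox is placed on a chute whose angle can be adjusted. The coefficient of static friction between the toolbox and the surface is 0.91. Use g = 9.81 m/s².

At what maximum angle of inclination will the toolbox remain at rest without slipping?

At the slip threshold, m g sin θ = μ_s · m g cos θ, so tan θ = μ_s.
θ_max = arctan(0.91) = 42.3°.

θ_max ≈ 42.3°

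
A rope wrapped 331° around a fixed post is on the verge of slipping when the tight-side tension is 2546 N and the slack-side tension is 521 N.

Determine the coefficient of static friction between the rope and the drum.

μ ≈ 0.275

T₂/T₁ = e^{μβ} → μ = ln(T₂/T₁)/β.
β = 331° = 5.777 rad.
μ = ln(2546/521)/5.777 = ln(4.887)/5.777 = 0.275.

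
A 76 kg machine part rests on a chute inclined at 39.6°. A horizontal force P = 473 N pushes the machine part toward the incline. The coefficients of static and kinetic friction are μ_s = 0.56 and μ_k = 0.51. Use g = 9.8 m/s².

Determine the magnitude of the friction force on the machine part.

Resolve perpendicular to the incline: N = m g cos θ + P sin θ = 76×9.8×cos 39.6° + 473×sin 39.6° = 875.4 N.
Parallel to the incline: P cos θ − m g sin θ = 364.5 − 474.8 = -110.3 N; the friction needed to balance this is 110.3 N acting up the slope.
The limit of static friction is μ_s N = 490.2 N.
Since 110.3 N is within the 490.2 N limit, the machine part stays put and friction is exactly 110 N.

f ≈ 110 N (up the incline)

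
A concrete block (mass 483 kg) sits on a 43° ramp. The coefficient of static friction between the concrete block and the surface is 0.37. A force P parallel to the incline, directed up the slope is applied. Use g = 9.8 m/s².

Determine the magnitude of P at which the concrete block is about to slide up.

At impending motion up the slope, friction acts down-slope at its limit: f = μ_s N.
P is parallel to the surface, so N = m g cos θ = 3460 N.
Along the incline: P = m g sin θ + μ_s N = 3230 + 0.37×3460 = 4510 N.

P ≈ 4510 N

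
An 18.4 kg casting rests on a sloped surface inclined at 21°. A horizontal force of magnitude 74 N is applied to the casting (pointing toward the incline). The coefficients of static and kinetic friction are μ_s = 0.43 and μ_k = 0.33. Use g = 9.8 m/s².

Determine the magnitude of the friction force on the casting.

f ≈ 4.46 N (down the incline)

Resolve perpendicular to the incline: N = m g cos θ + P sin θ = 18.4×9.8×cos 21° + 74×sin 21° = 194.9 N.
Along the incline, the net driving force (taking up-slope positive) is P cos θ − m g sin θ = 69.08 − 64.62 = 4.464 N, so equilibrium requires friction f = -4.464 N (down-slope).
Maximum static friction: μ_s N = 0.43 × 194.9 = 83.79 N.
|f_req| = 4.464 ≤ 83.79 N → the casting is in equilibrium; friction equals the required value.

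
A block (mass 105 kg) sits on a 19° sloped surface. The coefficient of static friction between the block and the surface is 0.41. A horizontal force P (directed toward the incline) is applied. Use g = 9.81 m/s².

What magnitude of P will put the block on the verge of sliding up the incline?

P ≈ 905 N

At impending motion up the slope, friction acts down-slope at its limit: f = μ_s N.
Perpendicular to the incline: N = m g cos θ + P sin θ.
Along the incline: P cos θ = m g sin θ + μ_s N = m g sin θ + μ_s (m g cos θ + P sin θ).
Solving, P (cos θ − μ_s sin θ) = m g (sin θ + μ_s cos θ), so P = 105×9.81×(sin 19° + 0.41 cos 19°)/(cos 19° − 0.41 sin 19°) = 1030×0.7132/0.812 = 905 N.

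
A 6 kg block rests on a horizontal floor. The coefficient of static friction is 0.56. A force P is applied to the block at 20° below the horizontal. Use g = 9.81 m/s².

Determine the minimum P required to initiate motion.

N = m g + P sin α (the push presses the block into the horizontal floor).
At impending slip, P cos α = μ_s N = μ_s (m g + P sin α).
Solving: P (cos α − μ_s sin α) = μ_s m g → P = 0.56×58.9/(cos 20° − 0.56 sin 20°) = 33/0.7482 = 44.1 N.

P ≈ 44.1 N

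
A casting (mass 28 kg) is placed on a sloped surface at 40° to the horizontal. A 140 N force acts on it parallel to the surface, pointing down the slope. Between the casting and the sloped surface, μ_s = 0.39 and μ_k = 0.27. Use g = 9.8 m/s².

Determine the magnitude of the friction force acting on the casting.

The normal reaction is N = m g cos θ = 210.2 N.
Parallel to the incline, ΣF = 0 gives f = m g sin θ + P = 176.4 + 140 = 316.4 N (up-slope positive).
The static-friction ceiling is μ_s N = 0.39 × 210.2 = 81.98 N.
Since |316.4| > 81.98 N, static friction cannot hold it; the casting slides down the incline and kinetic friction applies: f = μ_k N = 0.27 × 210.2 = 56.8 N.

f ≈ 56.8 N (up the incline)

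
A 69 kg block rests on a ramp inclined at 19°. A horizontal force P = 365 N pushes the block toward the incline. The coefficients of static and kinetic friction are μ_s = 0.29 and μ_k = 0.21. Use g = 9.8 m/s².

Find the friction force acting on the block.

f ≈ 125 N (down the incline)

Resolve perpendicular to the incline: N = m g cos θ + P sin θ = 69×9.8×cos 19° + 365×sin 19° = 758.2 N.
Along the incline, the net driving force (taking up-slope positive) is P cos θ − m g sin θ = 345.1 − 220.1 = 125 N, so equilibrium requires friction f = -125 N (down-slope).
The limit of static friction is μ_s N = 219.9 N.
Since 125 N is within the 219.9 N limit, the block stays put and friction is exactly 125 N.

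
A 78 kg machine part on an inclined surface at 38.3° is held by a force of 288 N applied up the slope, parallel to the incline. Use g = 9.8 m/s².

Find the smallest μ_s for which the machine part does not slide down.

μ_s,min ≈ 0.31

N = m g cos θ = 599.9 N.
Friction must make up the shortfall along the incline: f = m g sin θ − P = 473.8 − 288 = 185.8 N.
At the threshold f = μ_s N, so μ_s,min = 185.8/599.9 = 0.31.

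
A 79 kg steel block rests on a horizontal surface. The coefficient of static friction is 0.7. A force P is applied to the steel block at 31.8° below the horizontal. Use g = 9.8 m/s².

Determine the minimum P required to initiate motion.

N = m g + P sin α (the push presses the steel block into the horizontal surface).
At impending slip, P cos α = μ_s N = μ_s (m g + P sin α).
Solving: P (cos α − μ_s sin α) = μ_s m g → P = 0.7×774/(cos 31.8° − 0.7 sin 31.8°) = 542/0.481 = 1130 N.

P ≈ 1130 N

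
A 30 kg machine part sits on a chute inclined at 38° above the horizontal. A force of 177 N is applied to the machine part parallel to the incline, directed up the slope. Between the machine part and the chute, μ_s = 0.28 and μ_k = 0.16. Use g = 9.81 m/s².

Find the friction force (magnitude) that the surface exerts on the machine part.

Normal force: N = m g cos θ = 30 × 9.81 × cos 38° = 231.9 N.
Parallel to the incline, ΣF = 0 gives f = m g sin θ − P = 181.2 − 177 = 4.189 N (up-slope positive).
The static-friction ceiling is μ_s N = 0.28 × 231.9 = 64.94 N.
Since |4.189| ≤ 64.94 N, static friction is sufficient; f equals the required value, not μ_s N.

f ≈ 4.19 N (up the incline)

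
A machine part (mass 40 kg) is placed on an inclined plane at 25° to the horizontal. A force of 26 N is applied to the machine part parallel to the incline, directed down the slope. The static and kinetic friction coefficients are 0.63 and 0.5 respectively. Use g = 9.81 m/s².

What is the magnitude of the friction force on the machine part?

Normal force: N = m g cos θ = 40 × 9.81 × cos 25° = 355.6 N.
The friction needed for equilibrium is m g sin θ + P = 165.8 + 26 = 191.8 N, measured positive up-slope.
Maximum static friction available: μ_s N = 0.63 × 355.6 = 224.1 N.
Since |191.8| ≤ 224.1 N, the machine part remains in static equilibrium and friction takes exactly the required value.

f ≈ 192 N (up the incline)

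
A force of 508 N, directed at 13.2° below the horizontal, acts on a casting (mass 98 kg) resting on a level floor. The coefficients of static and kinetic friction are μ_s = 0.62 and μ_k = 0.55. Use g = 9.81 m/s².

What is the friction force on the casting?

The vertical component of P adds to the normal force: N = m g + P sin α = 961.4 + 116 = 1077 N.
The horizontal driving force is P cos α = 494.6 N, so equilibrium needs friction f = 494.6 N.
μ_s N = 0.62 × 1077 = 668 N.
494.6 ≤ 668 N → static; friction equals the required 495 N.

f ≈ 495 N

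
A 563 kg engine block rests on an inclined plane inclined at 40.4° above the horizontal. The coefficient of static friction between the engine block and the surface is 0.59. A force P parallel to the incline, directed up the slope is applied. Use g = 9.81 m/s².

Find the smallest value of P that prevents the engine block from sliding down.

P_min ≈ 1100 N

The engine block tends to slide down (tan θ > μ_s), so at the point of impending slip friction acts up-slope at its limit: f = μ_s N.
P is parallel to the surface, so N = m g cos θ = 4210 N.
Along the incline: P + μ_s N = m g sin θ, so P = 3580 − 0.59×4210 = 1100 N.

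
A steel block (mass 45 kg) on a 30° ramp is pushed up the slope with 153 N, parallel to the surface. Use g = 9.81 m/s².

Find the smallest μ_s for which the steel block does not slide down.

N = m g cos θ = 382.3 N.
Friction must make up the shortfall along the incline: f = m g sin θ − P = 220.7 − 153 = 67.72 N.
At the threshold f = μ_s N, so μ_s,min = 67.72/382.3 = 0.177.

μ_s,min ≈ 0.177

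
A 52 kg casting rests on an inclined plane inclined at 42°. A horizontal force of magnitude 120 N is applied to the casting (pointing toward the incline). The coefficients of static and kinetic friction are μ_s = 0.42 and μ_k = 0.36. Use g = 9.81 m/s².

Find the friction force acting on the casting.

Normal direction: N = m g cos θ + P sin θ = 459.4 N.
Parallel to the incline: P cos θ − m g sin θ = 89.18 − 341.3 = -252.2 N; the friction needed to balance this is 252.2 N acting up the slope.
The limit of static friction is μ_s N = 192.9 N.
|f_req| = 252.2 > 192.9 N → the casting slides down the incline; f = μ_k N = 0.36 × 459.4 = 165 N.

f ≈ 165 N (up the incline)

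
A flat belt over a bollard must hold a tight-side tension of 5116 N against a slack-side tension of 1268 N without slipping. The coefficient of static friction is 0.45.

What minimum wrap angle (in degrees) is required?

T₂/T₁ = e^{μβ} → β = ln(T₂/T₁)/μ.
β = ln(5116/1268)/0.45 = 1.395/0.45 = 3.1 rad.
In degrees: β = 3.1 × 180/π = 178°.

β_min ≈ 178°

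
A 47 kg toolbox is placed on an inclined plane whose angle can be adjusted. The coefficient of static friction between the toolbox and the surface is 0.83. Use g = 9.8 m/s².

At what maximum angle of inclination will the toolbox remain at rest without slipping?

θ_max ≈ 39.7°

At the slip threshold, m g sin θ = μ_s · m g cos θ, so tan θ = μ_s.
θ_max = arctan(0.83) = 39.7°.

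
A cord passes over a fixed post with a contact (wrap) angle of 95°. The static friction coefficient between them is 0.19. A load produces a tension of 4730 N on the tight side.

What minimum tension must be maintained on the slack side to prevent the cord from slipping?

Capstan equation at impending slip: T_tight/T_slack = e^{μβ}.
β = 95° = 1.658 rad; e^{μβ} = e^{0.19×1.658} = 1.37.
T_slack = T_tight / e^{μβ} = 4730 / 1.37 = 3450 N.

T_min ≈ 3450 N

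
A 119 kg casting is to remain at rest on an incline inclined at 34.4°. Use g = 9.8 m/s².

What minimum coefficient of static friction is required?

At the slip threshold m g sin θ = μ_s m g cos θ, so μ_s,min = tan θ.
μ_s,min = tan 34.4° = 0.685.

μ_s,min ≈ 0.685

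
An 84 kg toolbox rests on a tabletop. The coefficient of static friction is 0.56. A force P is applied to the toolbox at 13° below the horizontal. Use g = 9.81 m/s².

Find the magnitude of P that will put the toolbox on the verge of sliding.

P ≈ 544 N

N = m g + P sin α (the push presses the toolbox into the tabletop).
At impending slip, P cos α = μ_s N = μ_s (m g + P sin α).
Solving: P (cos α − μ_s sin α) = μ_s m g → P = 0.56×824/(cos 13° − 0.56 sin 13°) = 461/0.8484 = 544 N.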